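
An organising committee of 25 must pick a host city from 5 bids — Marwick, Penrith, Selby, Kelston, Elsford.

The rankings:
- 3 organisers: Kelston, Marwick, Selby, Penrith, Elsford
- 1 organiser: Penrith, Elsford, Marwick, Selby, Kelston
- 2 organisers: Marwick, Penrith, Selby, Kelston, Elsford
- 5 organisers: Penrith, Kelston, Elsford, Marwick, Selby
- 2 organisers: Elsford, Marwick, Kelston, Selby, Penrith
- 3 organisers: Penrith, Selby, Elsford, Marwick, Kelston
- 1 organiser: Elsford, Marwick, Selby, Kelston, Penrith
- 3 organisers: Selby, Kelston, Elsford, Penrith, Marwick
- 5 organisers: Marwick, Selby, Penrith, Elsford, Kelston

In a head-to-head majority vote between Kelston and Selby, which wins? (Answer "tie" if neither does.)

Selby

Ballots ranking Kelston above Selby: 3 + 5 + 2 = 10.
Ballots ranking Selby above Kelston: 25 − 10 = 15.
Selby wins the head-to-head 15–10.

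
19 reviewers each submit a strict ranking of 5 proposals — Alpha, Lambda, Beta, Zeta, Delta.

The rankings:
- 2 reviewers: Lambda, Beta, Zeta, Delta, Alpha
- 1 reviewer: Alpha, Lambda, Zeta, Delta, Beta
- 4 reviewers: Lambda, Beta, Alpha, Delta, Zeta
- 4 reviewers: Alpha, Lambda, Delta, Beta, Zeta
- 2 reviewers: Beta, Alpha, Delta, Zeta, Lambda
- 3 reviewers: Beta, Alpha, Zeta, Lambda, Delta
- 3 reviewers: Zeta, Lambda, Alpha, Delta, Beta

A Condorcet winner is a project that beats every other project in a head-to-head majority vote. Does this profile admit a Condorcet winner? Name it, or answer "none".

none

Check each pair by majority over 19 ballots:
Alpha vs Lambda: 10 to 9, Alpha.
Alpha–Beta: Beta 11–8.
Alpha–Zeta: Alpha 14–5.
Alpha vs Delta: Alpha preferred on 1+4+4+2+3+3 = 17 ballots; Alpha wins 17–2.
Lambda–Beta: Lambda 14–5.
Lambda vs Zeta: 11 to 8, Lambda.
Lambda vs Delta: Lambda is ranked higher on 2+1+4+4+3+3 = 17 ballots, Delta on 2. Lambda wins 17–2.
Beta–Zeta: Beta 15–4.
Beta vs Delta: 11 to 8, Beta.
Zeta vs Delta: Delta wins 10–9.
Every project loses at least once (Alpha loses to Beta; Lambda loses to Alpha; Beta loses to Lambda; Zeta loses to Alpha; Delta loses to Alpha). The majority relation contains the cycle Alpha > Lambda > Beta > Alpha, so there is no Condorcet winner.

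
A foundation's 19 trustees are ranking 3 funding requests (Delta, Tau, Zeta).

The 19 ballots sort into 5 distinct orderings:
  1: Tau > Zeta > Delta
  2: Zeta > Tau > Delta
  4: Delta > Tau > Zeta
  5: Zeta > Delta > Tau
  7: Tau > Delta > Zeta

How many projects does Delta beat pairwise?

1

Delta against each rival (19 reviewers):
Delta vs Tau: Tau wins 10–9.
Delta vs Zeta: Delta preferred on 4+7 = 11 ballots; Delta wins 11–8.
Delta beats Zeta; loses to Tau — 1 pairwise win.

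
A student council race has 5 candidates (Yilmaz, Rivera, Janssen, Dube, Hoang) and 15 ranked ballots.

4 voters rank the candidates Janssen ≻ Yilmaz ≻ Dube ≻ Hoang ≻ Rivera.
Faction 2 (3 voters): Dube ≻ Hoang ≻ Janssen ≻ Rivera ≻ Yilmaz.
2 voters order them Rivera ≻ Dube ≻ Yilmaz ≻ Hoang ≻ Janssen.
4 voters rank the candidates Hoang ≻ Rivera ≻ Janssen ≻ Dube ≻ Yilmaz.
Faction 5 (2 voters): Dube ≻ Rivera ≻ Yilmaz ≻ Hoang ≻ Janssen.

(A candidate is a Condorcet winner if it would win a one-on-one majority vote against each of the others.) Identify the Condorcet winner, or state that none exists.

none

Pairwise majorities:
Yilmaz vs Rivera: Rivera wins 11–4.
Yilmaz vs Janssen: Janssen, 11–4.
Yilmaz–Dube: Dube 11–4.
Yilmaz vs Hoang: Yilmaz, 8–7.
Rivera vs Janssen: Rivera, 8–7.
Rivera–Dube: Dube 9–6.
Rivera–Hoang: Hoang 11–4.
Janssen vs Dube: Janssen wins 8–7.
Janssen vs Hoang: Hoang wins 11–4.
Dube vs Hoang: Dube wins 11–4.
Each candidate drops at least one matchup (Yilmaz loses to Rivera; Rivera loses to Dube; Janssen loses to Rivera; Dube loses to Janssen; Hoang loses to Yilmaz); the cycle Yilmaz → Hoang → Rivera → Yilmaz rules out a Condorcet winner.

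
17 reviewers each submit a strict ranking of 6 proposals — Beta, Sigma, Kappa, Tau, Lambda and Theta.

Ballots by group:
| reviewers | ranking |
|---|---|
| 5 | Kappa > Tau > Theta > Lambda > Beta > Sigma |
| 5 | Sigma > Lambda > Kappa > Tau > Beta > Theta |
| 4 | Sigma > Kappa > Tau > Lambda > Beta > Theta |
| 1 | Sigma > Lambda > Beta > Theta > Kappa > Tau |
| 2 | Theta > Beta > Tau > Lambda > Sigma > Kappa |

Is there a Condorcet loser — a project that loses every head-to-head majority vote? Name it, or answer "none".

Pairwise majorities:
Beta vs Sigma: 5+2 = 7 for Beta, 10 for Sigma — Sigma by 10–7.
Beta vs Kappa: Kappa wins 14–3.
Beta vs Tau: Beta is ranked higher on 1+2 = 3 ballots, Tau on 14. Tau wins 14–3.
Beta vs Lambda: Beta preferred on 2 ballots; Lambda wins 15–2.
Beta vs Theta: 5+4+1 = 10 for Beta, 7 for Theta — Beta by 10–7.
Sigma vs Kappa: Sigma, 12–5.
Sigma vs Tau: Sigma is ranked higher on 5+4+1 = 10 ballots, Tau on 7. Sigma wins 10–7.
Sigma vs Lambda: Sigma wins 10–7.
Sigma vs Theta: 10 to 7, Sigma.
Kappa vs Tau: Kappa is ranked higher on 5+5+4+1 = 15 ballots, Tau on 2. Kappa wins 15–2.
Kappa–Lambda: Kappa 9–8.
Kappa vs Theta: Kappa preferred on 5+5+4 = 14 ballots; Kappa wins 14–3.
Tau vs Lambda: Tau, 11–6.
Tau vs Theta: Tau, 14–3.
Lambda vs Theta: Lambda wins 10–7.
Theta is beaten in every head-to-head and is the Condorcet loser.

Theta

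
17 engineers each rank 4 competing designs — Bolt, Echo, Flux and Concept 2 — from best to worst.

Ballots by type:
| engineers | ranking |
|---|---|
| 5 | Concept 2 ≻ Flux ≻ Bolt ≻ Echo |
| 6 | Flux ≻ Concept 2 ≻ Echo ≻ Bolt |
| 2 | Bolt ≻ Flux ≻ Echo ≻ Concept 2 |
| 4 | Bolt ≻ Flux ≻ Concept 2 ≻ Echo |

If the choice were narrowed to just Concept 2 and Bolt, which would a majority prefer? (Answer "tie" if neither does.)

Ballots ranking Concept 2 above Bolt: 5 + 6 = 11.
Ballots ranking Bolt above Concept 2: 17 − 11 = 6.
Concept 2 wins the head-to-head 11–6.

Concept 2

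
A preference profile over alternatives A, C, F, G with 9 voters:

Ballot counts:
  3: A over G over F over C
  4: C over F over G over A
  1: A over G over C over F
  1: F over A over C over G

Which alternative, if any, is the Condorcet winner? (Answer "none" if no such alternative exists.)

none

Head-to-head results (9 voters):
A vs C: 5 to 4, A.
A vs F: A preferred on 3+1 = 4 ballots; F wins 5–4.
A vs G: A preferred on 3+1+1 = 5 ballots; A wins 5–4.
C vs F: 5 to 4, C.
C vs G: C is ranked higher on 4+1 = 5 ballots, G on 4. C wins 5–4.
F vs G: 4+1 = 5 for F, 4 for G — F by 5–4.
No alternative is unbeaten: A loses to F; C loses to A; F loses to C; G loses to A. In particular A beats C beats F beats A is a majority cycle — no Condorcet winner exists.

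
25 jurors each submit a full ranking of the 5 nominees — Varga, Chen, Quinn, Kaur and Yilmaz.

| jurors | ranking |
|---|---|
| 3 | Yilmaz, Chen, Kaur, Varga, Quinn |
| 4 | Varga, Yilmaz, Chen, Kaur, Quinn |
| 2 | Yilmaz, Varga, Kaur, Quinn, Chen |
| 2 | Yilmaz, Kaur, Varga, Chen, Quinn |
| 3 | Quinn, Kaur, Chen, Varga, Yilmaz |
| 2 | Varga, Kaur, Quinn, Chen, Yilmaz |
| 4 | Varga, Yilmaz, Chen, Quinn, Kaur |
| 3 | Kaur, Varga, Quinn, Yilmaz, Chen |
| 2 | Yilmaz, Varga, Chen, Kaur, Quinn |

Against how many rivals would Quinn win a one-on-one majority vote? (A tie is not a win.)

Quinn against each rival (25 jurors):
Quinn vs Varga: 3 to 22, Varga.
Quinn vs Chen: 10 to 15, Chen.
Quinn vs Kaur: Kaur wins 18–7.
Quinn–Yilmaz: Yilmaz 17–8.
Quinn beats no one; loses to Varga, Chen, Kaur, Yilmaz — 0 pairwise wins.

0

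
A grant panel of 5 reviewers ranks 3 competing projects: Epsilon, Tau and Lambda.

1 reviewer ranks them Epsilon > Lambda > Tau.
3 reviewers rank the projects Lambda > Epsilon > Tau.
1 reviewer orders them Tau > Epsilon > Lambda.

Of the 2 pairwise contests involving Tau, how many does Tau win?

0

Tau against each rival (5 reviewers):
Tau vs Epsilon: Tau is ranked higher on 1 ballot, Epsilon on 4. Epsilon wins 4–1.
Tau vs Lambda: 1 to 4, Lambda.
Tau beats no one; loses to Epsilon, Lambda — 0 pairwise wins.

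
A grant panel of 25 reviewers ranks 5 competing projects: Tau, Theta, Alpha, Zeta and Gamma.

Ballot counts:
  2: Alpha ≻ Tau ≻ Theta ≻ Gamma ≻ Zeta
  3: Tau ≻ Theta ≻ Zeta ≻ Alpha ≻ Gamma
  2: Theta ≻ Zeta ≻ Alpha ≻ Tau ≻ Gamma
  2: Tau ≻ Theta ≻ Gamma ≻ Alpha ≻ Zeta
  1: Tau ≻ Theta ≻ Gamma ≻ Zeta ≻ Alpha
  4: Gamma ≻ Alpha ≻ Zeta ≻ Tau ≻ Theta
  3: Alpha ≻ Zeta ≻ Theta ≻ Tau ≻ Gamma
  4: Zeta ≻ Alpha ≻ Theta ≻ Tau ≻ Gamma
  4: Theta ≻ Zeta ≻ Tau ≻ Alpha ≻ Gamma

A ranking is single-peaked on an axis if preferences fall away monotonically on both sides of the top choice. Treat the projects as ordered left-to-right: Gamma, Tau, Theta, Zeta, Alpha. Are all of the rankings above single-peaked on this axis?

no

Axis positions: Gamma=1, Tau=2, Theta=3, Zeta=4, Alpha=5.
Faction 1: ranking walks positions 5-2-3-1-4; Tau is ranked above Zeta even though Zeta lies between Tau and the peak Alpha on the axis — preferences dip and rise again. Not single-peaked.
Faction 2 (peak Tau at position 2): ranking walks positions 2-3-4-5-1, expanding outward from the peak — single-peaked.
Faction 3 (peak Theta at position 3): ranking walks positions 3-4-5-2-1, expanding outward from the peak — single-peaked.
Faction 4: ranking walks positions 2-3-1-5-4; Alpha is ranked above Zeta even though Zeta lies between Alpha and the peak Tau on the axis — preferences dip and rise again. Not single-peaked.
Faction 5 (peak Tau at position 2): ranking walks positions 2-3-1-4-5, expanding outward from the peak — single-peaked.
Faction 6: ranking walks positions 1-5-4-2-3; Alpha is ranked above Tau even though Tau lies between Alpha and the peak Gamma on the axis — preferences dip and rise again. Not single-peaked.
Faction 7 (peak Alpha at position 5): ranking walks positions 5-4-3-2-1, expanding outward from the peak — single-peaked.
Faction 8 (peak Zeta at position 4): ranking walks positions 4-5-3-2-1, expanding outward from the peak — single-peaked.
Faction 9 (peak Theta at position 3): ranking walks positions 3-4-2-5-1, expanding outward from the peak — single-peaked.
Faction 1 violates single-peakedness, so the profile is not single-peaked on this axis.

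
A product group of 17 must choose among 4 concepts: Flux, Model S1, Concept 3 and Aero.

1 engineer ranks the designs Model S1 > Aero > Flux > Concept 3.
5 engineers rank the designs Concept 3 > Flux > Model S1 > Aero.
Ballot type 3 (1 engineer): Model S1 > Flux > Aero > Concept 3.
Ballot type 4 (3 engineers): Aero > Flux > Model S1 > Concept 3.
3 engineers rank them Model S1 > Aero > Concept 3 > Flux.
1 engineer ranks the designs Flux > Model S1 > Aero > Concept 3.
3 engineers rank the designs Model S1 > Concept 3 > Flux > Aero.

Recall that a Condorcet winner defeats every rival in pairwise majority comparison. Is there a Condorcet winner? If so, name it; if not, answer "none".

Pairwise majorities:
Flux vs Model S1: Flux preferred on 5+3+1 = 9 ballots; Flux wins 9–8.
Flux vs Concept 3: Flux is ranked higher on 1+1+3+1 = 6 ballots, Concept 3 on 11. Concept 3 wins 11–6.
Flux vs Aero: 5+1+1+3 = 10 for Flux, 7 for Aero — Flux by 10–7.
Model S1 vs Concept 3: Model S1 preferred on 1+1+3+3+1+3 = 12 ballots; Model S1 wins 12–5.
Model S1 vs Aero: Model S1 is ranked higher on 1+5+1+3+1+3 = 14 ballots, Aero on 3. Model S1 wins 14–3.
Concept 3 vs Aero: Concept 3 is ranked higher on 5+3 = 8 ballots, Aero on 9. Aero wins 9–8.
No design is unbeaten: Flux loses to Concept 3; Model S1 loses to Flux; Concept 3 loses to Model S1; Aero loses to Flux. In particular Flux beats Model S1 beats Concept 3 beats Flux is a majority cycle — no Condorcet winner exists.

none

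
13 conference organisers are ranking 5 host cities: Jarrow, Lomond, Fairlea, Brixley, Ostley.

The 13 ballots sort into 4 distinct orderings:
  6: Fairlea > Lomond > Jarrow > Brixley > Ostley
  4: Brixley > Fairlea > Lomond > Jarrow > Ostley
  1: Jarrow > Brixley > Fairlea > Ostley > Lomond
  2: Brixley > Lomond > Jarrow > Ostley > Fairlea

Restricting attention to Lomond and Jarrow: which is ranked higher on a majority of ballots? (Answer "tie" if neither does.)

Ballots ranking Lomond above Jarrow: 6 + 4 + 2 = 12.
Ballots ranking Jarrow above Lomond: 13 − 12 = 1.
Lomond wins the head-to-head 12–1.

Lomond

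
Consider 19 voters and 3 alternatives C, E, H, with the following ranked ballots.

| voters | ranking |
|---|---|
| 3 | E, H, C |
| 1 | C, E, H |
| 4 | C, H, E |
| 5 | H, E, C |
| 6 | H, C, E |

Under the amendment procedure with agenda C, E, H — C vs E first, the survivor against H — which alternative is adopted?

Round 1: C vs E — 11–8, C advances.
Round 2: C vs H — 5–14, H advances.
H survives the agenda.

H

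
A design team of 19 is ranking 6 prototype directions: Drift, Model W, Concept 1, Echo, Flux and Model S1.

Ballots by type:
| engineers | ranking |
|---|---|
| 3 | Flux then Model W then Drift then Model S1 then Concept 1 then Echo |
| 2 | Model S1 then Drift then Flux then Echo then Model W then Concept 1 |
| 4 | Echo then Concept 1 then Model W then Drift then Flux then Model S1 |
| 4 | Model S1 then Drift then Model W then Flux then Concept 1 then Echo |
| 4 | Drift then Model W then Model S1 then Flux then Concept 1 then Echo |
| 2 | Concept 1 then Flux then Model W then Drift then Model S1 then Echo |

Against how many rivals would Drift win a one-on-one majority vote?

5

Drift against each rival (19 engineers):
Drift vs Model W: Drift preferred on 2+4+4 = 10 ballots; Drift wins 10–9.
Drift vs Concept 1: Drift, 13–6.
Drift vs Echo: 3+2+4+4+2 = 15 for Drift, 4 for Echo — Drift by 15–4.
Drift vs Flux: Drift preferred on 2+4+4+4 = 14 ballots; Drift wins 14–5.
Drift–Model S1: Drift 13–6.
Drift beats Model W, Concept 1, Echo, Flux, Model S1 — 5 pairwise wins.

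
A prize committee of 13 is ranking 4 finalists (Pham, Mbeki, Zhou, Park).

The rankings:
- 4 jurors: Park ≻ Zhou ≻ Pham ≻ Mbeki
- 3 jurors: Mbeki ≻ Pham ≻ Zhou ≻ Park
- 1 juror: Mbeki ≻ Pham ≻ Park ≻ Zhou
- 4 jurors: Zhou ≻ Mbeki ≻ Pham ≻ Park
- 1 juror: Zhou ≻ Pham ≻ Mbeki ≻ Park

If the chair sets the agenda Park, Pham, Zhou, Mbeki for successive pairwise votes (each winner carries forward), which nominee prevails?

Round 1: Park vs Pham — 4–9, Pham advances.
Round 2: Pham vs Zhou — 4–9, Zhou advances.
Round 3: Zhou vs Mbeki — 9–4, Zhou advances.
The agenda winner is Zhou.

Zhou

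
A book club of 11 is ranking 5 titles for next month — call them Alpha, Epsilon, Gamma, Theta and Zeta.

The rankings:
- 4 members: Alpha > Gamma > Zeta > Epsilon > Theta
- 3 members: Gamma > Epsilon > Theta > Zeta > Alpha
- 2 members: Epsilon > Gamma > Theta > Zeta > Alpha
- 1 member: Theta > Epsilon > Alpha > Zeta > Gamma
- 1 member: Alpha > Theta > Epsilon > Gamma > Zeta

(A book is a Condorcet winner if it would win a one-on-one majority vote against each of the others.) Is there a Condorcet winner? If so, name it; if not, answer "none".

none

Check each pair by majority over 11 ballots:
Alpha vs Epsilon: Epsilon wins 6–5.
Alpha vs Gamma: Alpha, 6–5.
Alpha–Theta: Theta 6–5.
Alpha vs Zeta: Alpha wins 6–5.
Epsilon vs Gamma: Gamma, 7–4.
Epsilon vs Theta: Epsilon wins 9–2.
Epsilon vs Zeta: Epsilon, 7–4.
Gamma vs Theta: Gamma wins 9–2.
Gamma vs Zeta: Gamma, 10–1.
Theta vs Zeta: Theta, 7–4.
No book is unbeaten: Alpha loses to Epsilon; Epsilon loses to Gamma; Gamma loses to Alpha; Theta loses to Epsilon; Zeta loses to Alpha. In particular Alpha → Gamma → Epsilon → Alpha is a majority cycle — no Condorcet winner exists.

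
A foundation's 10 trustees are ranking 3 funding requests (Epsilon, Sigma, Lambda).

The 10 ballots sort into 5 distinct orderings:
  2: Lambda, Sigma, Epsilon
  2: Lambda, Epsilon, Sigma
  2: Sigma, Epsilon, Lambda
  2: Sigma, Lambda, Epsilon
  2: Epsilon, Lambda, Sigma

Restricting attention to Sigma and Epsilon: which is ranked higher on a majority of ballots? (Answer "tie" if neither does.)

Sigma

Ballots ranking Sigma above Epsilon: 2 + 2 + 2 = 6.
Ballots ranking Epsilon above Sigma: 10 − 6 = 4.
Sigma wins the head-to-head 6–4.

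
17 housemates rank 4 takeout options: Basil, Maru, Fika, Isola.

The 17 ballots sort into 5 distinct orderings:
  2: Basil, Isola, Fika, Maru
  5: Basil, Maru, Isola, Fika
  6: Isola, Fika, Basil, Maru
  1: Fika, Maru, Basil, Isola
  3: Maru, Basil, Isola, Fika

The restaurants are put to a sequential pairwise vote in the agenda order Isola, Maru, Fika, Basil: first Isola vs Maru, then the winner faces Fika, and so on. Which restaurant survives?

Round 1: Isola vs Maru — 8–9, Maru advances.
Round 2: Maru vs Fika — 8–9, Fika advances.
Round 3: Fika vs Basil — 7–10, Basil advances.
Basil survives the agenda.

Basil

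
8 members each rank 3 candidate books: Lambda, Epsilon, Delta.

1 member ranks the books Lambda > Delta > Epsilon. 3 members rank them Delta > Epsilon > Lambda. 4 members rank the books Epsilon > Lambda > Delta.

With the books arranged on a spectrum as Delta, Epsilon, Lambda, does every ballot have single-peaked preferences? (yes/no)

no

Axis positions: Delta=1, Epsilon=2, Lambda=3.
Faction 1: ranking walks positions 3-1-2; Delta is ranked above Epsilon even though Epsilon lies between Delta and the peak Lambda on the axis — preferences dip and rise again. Not single-peaked.
Faction 2 (peak Delta at position 1): ranking walks positions 1-2-3, expanding outward from the peak — single-peaked.
Faction 3 (peak Epsilon at position 2): ranking walks positions 2-3-1, expanding outward from the peak — single-peaked.
Faction 1 violates single-peakedness, so the profile is not single-peaked on this axis.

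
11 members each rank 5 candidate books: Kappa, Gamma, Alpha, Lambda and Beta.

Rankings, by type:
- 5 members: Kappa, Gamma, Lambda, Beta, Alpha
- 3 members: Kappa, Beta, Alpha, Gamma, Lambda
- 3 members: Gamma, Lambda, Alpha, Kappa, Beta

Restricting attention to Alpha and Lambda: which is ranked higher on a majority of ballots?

Ballots ranking Alpha above Lambda: 3.
Ballots ranking Lambda above Alpha: 11 − 3 = 8.
Lambda wins the head-to-head 8–3.

Lambda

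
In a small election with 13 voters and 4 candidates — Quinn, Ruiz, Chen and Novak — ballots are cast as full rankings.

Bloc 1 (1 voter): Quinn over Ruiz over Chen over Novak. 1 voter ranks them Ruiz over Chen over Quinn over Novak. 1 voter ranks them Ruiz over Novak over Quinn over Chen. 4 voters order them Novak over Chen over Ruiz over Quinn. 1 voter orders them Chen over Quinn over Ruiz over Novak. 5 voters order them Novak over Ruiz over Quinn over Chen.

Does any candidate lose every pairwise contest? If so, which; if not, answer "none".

Chen

Head-to-head results (13 voters):
Quinn vs Ruiz: 2 to 11, Ruiz.
Quinn vs Chen: Quinn, 7–6.
Quinn vs Novak: Quinn preferred on 1+1+1 = 3 ballots; Novak wins 10–3.
Ruiz vs Chen: 8 to 5, Ruiz.
Ruiz–Novak: Novak 9–4.
Chen–Novak: Novak 10–3.
Chen loses to every other candidate — it is the Condorcet loser.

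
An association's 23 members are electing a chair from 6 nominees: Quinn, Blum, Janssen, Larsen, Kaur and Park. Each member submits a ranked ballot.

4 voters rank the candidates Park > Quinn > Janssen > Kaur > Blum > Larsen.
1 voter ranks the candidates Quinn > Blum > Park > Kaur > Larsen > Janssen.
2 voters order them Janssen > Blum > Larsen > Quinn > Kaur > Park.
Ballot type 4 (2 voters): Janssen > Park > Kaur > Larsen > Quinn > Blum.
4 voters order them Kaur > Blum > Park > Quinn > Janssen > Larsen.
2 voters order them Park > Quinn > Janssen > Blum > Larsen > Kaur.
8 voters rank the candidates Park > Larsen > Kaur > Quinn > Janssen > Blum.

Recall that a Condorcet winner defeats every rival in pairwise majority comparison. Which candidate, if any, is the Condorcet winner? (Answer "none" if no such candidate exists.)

Park

Check each pair by majority over 23 ballots:
Quinn–Blum: Quinn 17–6.
Quinn–Janssen: Quinn 19–4.
Quinn vs Larsen: Larsen wins 12–11.
Quinn–Kaur: Kaur 14–9.
Quinn–Park: Park 20–3.
Blum vs Janssen: Janssen, 18–5.
Blum–Larsen: Blum 13–10.
Blum vs Kaur: Kaur wins 18–5.
Blum vs Park: Park, 16–7.
Janssen vs Larsen: Janssen, 14–9.
Janssen–Kaur: Kaur 13–10.
Janssen–Park: Park 19–4.
Larsen–Kaur: Larsen 12–11.
Larsen vs Park: Park wins 21–2.
Kaur–Park: Park 17–6.
Park wins every pairwise contest, so Park is the Condorcet winner.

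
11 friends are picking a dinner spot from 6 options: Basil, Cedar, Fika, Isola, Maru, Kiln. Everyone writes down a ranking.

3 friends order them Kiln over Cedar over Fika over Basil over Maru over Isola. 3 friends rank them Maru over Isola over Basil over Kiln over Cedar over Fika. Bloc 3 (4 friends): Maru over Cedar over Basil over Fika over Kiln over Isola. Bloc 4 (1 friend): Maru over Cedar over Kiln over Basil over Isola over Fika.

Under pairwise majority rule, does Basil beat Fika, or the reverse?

Basil

Ballots ranking Basil above Fika: 3 + 4 + 1 = 8.
Ballots ranking Fika above Basil: 11 − 8 = 3.
Basil wins the head-to-head 8–3.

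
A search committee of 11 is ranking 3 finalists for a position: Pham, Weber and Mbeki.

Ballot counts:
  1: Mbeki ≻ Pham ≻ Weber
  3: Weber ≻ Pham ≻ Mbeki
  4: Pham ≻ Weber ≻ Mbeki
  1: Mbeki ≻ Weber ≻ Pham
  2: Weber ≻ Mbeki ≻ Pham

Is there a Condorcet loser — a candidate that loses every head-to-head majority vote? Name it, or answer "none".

Head-to-head results (11 committee members):
Pham vs Weber: Weber wins 6–5.
Pham vs Mbeki: Pham is ranked higher on 3+4 = 7 ballots, Mbeki on 4. Pham wins 7–4.
Weber vs Mbeki: Weber, 9–2.
Mbeki loses to every other candidate — it is the Condorcet loser.

Mbeki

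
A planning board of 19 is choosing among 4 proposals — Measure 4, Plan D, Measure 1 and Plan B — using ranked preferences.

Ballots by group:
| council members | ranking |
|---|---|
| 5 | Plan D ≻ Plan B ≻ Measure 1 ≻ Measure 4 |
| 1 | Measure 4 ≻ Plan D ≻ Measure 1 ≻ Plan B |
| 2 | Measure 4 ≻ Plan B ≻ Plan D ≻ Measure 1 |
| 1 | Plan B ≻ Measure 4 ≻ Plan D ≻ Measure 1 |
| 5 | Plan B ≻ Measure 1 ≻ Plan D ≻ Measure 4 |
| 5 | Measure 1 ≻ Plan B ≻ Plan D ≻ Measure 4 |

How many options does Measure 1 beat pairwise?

Measure 1 against each rival (19 council members):
Measure 1 vs Measure 4: Measure 1 preferred on 5+5+5 = 15 ballots; Measure 1 wins 15–4.
Measure 1 vs Plan D: Measure 1 wins 10–9.
Measure 1 vs Plan B: Plan B, 13–6.
Measure 1 beats Measure 4, Plan D; loses to Plan B — 2 pairwise wins.

2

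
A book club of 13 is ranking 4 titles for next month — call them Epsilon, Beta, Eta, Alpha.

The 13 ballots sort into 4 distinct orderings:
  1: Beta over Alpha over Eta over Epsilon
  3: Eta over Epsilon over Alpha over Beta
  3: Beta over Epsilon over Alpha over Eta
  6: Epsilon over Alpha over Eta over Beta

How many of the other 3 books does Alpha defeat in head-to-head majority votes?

Alpha against each rival (13 members):
Alpha vs Epsilon: 1 for Alpha, 12 for Epsilon — Epsilon by 12–1.
Alpha vs Beta: 9 to 4, Alpha.
Alpha–Eta: Alpha 10–3.
Alpha beats Beta, Eta; loses to Epsilon — 2 pairwise wins.

2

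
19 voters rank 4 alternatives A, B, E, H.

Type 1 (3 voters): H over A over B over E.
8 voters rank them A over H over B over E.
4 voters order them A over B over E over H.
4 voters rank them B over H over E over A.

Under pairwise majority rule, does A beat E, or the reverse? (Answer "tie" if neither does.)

A

Ballots ranking A above E: 3 + 8 + 4 = 15.
Ballots ranking E above A: 19 − 15 = 4.
A wins the head-to-head 15–4.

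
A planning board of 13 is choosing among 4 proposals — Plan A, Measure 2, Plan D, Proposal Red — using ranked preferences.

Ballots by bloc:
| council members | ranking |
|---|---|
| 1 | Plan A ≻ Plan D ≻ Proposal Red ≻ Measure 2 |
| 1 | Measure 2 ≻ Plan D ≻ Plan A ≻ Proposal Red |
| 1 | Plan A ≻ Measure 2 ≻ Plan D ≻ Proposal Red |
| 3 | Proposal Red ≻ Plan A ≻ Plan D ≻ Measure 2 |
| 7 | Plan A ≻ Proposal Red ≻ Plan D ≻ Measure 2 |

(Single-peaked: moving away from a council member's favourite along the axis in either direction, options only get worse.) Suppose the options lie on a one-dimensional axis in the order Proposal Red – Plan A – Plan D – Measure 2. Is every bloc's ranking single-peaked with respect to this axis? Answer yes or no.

Axis positions: Proposal Red=1, Plan A=2, Plan D=3, Measure 2=4.
Bloc 1 (peak Plan A at position 2): ranking walks positions 2-3-1-4, expanding outward from the peak — single-peaked.
Bloc 2 (peak Measure 2 at position 4): ranking walks positions 4-3-2-1, expanding outward from the peak — single-peaked.
Bloc 3: ranking walks positions 2-4-3-1; Measure 2 is ranked above Plan D even though Plan D lies between Measure 2 and the peak Plan A on the axis — preferences dip and rise again. Not single-peaked.
Bloc 4 (peak Proposal Red at position 1): ranking walks positions 1-2-3-4, expanding outward from the peak — single-peaked.
Bloc 5 (peak Plan A at position 2): ranking walks positions 2-1-3-4, expanding outward from the peak — single-peaked.
Bloc 3 violates single-peakedness, so the profile is not single-peaked on this axis.

no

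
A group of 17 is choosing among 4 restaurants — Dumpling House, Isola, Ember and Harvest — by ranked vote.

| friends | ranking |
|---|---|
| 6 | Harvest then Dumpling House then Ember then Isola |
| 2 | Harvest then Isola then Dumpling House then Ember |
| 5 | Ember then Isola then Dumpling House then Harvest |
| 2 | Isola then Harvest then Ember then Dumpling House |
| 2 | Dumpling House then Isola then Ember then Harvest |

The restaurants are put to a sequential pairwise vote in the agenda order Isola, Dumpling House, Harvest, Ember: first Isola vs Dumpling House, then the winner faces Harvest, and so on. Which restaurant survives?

Round 1: Isola vs Dumpling House — 9–8, Isola advances.
Round 2: Isola vs Harvest — 9–8, Isola advances.
Round 3: Isola vs Ember — 6–11, Ember advances.
Ember survives the agenda.

Ember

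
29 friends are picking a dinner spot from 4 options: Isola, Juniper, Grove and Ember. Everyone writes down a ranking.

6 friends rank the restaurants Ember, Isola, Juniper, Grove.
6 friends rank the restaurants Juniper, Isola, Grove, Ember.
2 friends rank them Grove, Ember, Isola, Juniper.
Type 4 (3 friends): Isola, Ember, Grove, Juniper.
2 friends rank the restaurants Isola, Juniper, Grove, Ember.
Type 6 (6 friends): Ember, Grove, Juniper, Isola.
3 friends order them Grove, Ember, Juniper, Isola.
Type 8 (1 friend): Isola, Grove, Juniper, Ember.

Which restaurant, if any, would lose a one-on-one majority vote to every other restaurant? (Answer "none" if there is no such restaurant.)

none

Head-to-head results (29 friends):
Isola vs Juniper: Isola preferred on 6+2+3+2+1 = 14 ballots; Juniper wins 15–14.
Isola vs Grove: Isola wins 18–11.
Isola vs Ember: Ember, 17–12.
Juniper vs Grove: Juniper is ranked higher on 6+6+2 = 14 ballots, Grove on 15. Grove wins 15–14.
Juniper vs Ember: Juniper is ranked higher on 6+2+1 = 9 ballots, Ember on 20. Ember wins 20–9.
Grove vs Ember: Grove is ranked higher on 6+2+2+3+1 = 14 ballots, Ember on 15. Ember wins 15–14.
No restaurant is winless: Isola beats Grove; Juniper beats Isola; Grove beats Juniper; Ember beats Isola. There is no Condorcet loser.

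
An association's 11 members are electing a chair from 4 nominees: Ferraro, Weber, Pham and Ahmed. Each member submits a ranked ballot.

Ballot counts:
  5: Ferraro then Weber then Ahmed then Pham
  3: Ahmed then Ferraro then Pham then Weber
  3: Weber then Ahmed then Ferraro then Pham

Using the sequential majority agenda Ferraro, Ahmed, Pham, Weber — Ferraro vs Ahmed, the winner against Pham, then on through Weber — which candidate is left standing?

Round 1: Ferraro vs Ahmed — 5–6, Ahmed advances.
Round 2: Ahmed vs Pham — 11–0, Ahmed advances.
Round 3: Ahmed vs Weber — 3–8, Weber advances.
The agenda winner is Weber.

Weber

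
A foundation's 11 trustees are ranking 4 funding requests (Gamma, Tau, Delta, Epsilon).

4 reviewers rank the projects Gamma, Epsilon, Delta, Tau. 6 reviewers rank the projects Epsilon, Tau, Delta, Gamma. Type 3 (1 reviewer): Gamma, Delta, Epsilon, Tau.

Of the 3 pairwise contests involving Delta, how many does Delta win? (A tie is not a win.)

Delta against each rival (11 reviewers):
Delta vs Gamma: Delta preferred on 6 ballots; Delta wins 6–5.
Delta vs Tau: Delta is ranked higher on 4+1 = 5 ballots, Tau on 6. Tau wins 6–5.
Delta vs Epsilon: Epsilon, 10–1.
Delta beats Gamma; loses to Tau, Epsilon — 1 pairwise win.

1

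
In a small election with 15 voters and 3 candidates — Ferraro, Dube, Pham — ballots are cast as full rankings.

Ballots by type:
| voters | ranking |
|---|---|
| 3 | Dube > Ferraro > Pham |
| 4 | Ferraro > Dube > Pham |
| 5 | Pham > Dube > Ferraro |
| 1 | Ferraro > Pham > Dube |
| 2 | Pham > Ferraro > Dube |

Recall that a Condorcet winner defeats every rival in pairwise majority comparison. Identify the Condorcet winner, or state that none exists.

Check each pair by majority over 15 ballots:
Ferraro vs Dube: Ferraro is ranked higher on 4+1+2 = 7 ballots, Dube on 8. Dube wins 8–7.
Ferraro vs Pham: Ferraro is ranked higher on 3+4+1 = 8 ballots, Pham on 7. Ferraro wins 8–7.
Dube–Pham: Pham 8–7.
No candidate is unbeaten: Ferraro loses to Dube; Dube loses to Pham; Pham loses to Ferraro. In particular Ferraro beats Pham beats Dube beats Ferraro is a majority cycle — no Condorcet winner exists.

none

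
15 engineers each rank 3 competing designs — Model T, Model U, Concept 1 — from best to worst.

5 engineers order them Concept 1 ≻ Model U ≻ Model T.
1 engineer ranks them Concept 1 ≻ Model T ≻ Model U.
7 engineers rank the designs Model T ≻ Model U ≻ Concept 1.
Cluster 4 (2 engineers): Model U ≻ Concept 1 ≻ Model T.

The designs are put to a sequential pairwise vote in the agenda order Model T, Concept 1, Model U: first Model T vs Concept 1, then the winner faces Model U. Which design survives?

Round 1: Model T vs Concept 1 — 7–8, Concept 1 advances.
Round 2: Concept 1 vs Model U — 6–9, Model U advances.
The agenda winner is Model U.

Model U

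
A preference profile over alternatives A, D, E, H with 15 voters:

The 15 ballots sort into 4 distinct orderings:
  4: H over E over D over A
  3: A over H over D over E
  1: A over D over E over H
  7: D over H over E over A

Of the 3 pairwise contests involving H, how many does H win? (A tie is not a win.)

H against each rival (15 voters):
H vs A: H wins 11–4.
H vs D: H is ranked higher on 4+3 = 7 ballots, D on 8. D wins 8–7.
H vs E: H wins 14–1.
H beats A, E; loses to D — 2 pairwise wins.

2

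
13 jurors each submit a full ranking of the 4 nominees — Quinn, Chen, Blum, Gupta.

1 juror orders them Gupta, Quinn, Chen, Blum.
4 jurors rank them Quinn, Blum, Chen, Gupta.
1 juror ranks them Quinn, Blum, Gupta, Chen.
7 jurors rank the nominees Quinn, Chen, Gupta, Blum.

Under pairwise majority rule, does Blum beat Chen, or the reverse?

Chen

Ballots ranking Blum above Chen: 4 + 1 = 5.
Ballots ranking Chen above Blum: 13 − 5 = 8.
Chen wins the head-to-head 8–5.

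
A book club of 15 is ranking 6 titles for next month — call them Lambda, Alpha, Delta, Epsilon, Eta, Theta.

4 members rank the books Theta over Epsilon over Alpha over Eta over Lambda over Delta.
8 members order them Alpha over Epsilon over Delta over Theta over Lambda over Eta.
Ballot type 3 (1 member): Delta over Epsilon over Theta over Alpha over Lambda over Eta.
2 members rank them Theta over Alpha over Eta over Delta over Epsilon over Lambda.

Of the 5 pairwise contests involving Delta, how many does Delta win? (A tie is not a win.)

Delta against each rival (15 members):
Delta vs Lambda: Delta, 11–4.
Delta vs Alpha: 1 for Delta, 14 for Alpha — Alpha by 14–1.
Delta vs Epsilon: 1+2 = 3 for Delta, 12 for Epsilon — Epsilon by 12–3.
Delta vs Eta: Delta preferred on 8+1 = 9 ballots; Delta wins 9–6.
Delta vs Theta: Delta is ranked higher on 8+1 = 9 ballots, Theta on 6. Delta wins 9–6.
Delta beats Lambda, Eta, Theta; loses to Alpha, Epsilon — 3 pairwise wins.

3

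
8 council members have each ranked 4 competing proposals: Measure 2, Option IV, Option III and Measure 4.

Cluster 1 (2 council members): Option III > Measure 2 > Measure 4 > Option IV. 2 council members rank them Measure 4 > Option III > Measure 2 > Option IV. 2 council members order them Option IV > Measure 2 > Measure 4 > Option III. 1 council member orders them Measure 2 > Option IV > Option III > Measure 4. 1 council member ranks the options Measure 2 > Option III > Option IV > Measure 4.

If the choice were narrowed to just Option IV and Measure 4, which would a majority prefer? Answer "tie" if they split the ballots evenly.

Ballots ranking Option IV above Measure 4: 2 + 1 + 1 = 4.
Ballots ranking Measure 4 above Option IV: 8 − 4 = 4.
4–4: the pair ties.

tie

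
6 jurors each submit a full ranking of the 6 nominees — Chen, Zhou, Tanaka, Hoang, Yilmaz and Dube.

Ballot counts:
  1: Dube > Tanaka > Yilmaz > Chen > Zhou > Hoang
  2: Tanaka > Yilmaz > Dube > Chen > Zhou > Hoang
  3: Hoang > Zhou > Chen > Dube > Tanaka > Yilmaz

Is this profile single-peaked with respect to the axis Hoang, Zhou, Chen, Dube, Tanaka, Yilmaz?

yes

Axis positions: Hoang=1, Zhou=2, Chen=3, Dube=4, Tanaka=5, Yilmaz=6.
Bloc 1 (peak Dube at position 4): ranking walks positions 4-5-6-3-2-1, expanding outward from the peak — single-peaked.
Bloc 2 (peak Tanaka at position 5): ranking walks positions 5-6-4-3-2-1, expanding outward from the peak — single-peaked.
Bloc 3 (peak Hoang at position 1): ranking walks positions 1-2-3-4-5-6, expanding outward from the peak — single-peaked.
Every ranking is single-peaked on this axis.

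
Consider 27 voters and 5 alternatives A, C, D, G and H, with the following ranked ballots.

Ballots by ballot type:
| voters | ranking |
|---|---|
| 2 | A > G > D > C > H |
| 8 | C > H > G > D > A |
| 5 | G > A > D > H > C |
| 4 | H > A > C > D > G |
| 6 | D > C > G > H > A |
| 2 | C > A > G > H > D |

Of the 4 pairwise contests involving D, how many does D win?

D against each rival (27 voters):
D vs A: D preferred on 8+6 = 14 ballots; D wins 14–13.
D vs C: D preferred on 2+5+6 = 13 ballots; C wins 14–13.
D vs G: G, 17–10.
D vs H: 2+5+6 = 13 for D, 14 for H — H by 14–13.
D beats A; loses to C, G, H — 1 pairwise win.

1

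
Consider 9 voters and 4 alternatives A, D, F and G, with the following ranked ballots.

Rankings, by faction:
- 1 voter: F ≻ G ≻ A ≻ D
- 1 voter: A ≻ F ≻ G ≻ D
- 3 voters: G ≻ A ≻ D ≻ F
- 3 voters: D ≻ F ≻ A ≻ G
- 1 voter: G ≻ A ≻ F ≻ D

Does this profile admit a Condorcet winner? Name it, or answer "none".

Check each pair by majority over 9 ballots:
A vs D: A wins 6–3.
A vs F: A wins 5–4.
A–G: G 5–4.
D vs F: D, 6–3.
D vs G: G, 6–3.
F vs G: F wins 5–4.
No alternative is unbeaten: A loses to G; D loses to A; F loses to A; G loses to F. In particular A → F → G → A is a majority cycle — no Condorcet winner exists.

none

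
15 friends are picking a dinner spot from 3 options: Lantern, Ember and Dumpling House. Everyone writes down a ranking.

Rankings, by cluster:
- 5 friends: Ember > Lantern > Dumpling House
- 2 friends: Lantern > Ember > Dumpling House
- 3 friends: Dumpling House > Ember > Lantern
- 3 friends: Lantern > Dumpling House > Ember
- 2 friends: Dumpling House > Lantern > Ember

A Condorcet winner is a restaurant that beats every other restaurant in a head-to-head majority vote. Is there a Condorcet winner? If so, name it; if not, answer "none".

Pairwise majorities:
Lantern vs Ember: Ember wins 8–7.
Lantern vs Dumpling House: Lantern wins 10–5.
Ember vs Dumpling House: Ember preferred on 5+2 = 7 ballots; Dumpling House wins 8–7.
Each restaurant drops at least one matchup (Lantern loses to Ember; Ember loses to Dumpling House; Dumpling House loses to Lantern); the cycle Lantern > Dumpling House > Ember > Lantern rules out a Condorcet winner.

none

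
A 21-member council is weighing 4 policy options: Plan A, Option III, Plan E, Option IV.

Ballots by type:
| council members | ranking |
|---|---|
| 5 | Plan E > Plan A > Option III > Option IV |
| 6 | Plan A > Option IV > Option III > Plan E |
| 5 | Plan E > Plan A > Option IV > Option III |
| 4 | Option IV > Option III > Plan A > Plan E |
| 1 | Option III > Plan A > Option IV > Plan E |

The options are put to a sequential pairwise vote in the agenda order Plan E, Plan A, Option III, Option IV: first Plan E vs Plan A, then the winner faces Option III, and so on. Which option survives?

Plan A

Round 1: Plan E vs Plan A — 10–11, Plan A advances.
Round 2: Plan A vs Option III — 16–5, Plan A advances.
Round 3: Plan A vs Option IV — 17–4, Plan A advances.
Plan A survives the agenda.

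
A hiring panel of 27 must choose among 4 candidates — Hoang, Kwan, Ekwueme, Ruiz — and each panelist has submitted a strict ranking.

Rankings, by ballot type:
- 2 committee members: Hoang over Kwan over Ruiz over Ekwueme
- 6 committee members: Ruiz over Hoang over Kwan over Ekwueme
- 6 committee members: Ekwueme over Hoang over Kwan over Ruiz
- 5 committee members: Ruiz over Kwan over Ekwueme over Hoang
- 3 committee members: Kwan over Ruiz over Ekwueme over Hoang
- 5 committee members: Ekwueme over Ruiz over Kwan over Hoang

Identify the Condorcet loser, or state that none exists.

none

Pairwise majorities:
Hoang vs Kwan: 2+6+6 = 14 for Hoang, 13 for Kwan — Hoang by 14–13.
Hoang vs Ekwueme: 2+6 = 8 for Hoang, 19 for Ekwueme — Ekwueme by 19–8.
Hoang vs Ruiz: 8 to 19, Ruiz.
Kwan–Ekwueme: Kwan 16–11.
Kwan vs Ruiz: Ruiz wins 16–11.
Ekwueme vs Ruiz: 11 to 16, Ruiz.
No candidate is winless: Hoang beats Kwan; Kwan beats Ekwueme; Ekwueme beats Hoang; Ruiz beats Hoang. There is no Condorcet loser.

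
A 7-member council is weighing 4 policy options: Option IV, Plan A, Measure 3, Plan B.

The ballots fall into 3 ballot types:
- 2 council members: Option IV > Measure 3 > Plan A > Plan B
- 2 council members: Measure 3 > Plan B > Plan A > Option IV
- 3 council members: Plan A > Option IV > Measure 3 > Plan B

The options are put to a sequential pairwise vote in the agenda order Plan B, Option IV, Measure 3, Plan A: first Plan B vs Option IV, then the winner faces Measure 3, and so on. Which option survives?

Plan A

Round 1: Plan B vs Option IV — 2–5, Option IV advances.
Round 2: Option IV vs Measure 3 — 5–2, Option IV advances.
Round 3: Option IV vs Plan A — 2–5, Plan A advances.
The agenda winner is Plan A.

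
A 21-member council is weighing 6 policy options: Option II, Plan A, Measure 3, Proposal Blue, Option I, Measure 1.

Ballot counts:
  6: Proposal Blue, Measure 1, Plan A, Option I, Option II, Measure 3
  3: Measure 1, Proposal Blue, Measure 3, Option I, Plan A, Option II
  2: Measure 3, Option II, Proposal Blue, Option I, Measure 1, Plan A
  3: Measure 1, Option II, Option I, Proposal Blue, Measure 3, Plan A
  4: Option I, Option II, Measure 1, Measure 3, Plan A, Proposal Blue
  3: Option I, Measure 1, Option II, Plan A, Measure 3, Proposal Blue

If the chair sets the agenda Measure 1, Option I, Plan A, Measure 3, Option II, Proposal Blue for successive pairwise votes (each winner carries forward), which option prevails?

Round 1: Measure 1 vs Option I — 12–9, Measure 1 advances.
Round 2: Measure 1 vs Plan A — 21–0, Measure 1 advances.
Round 3: Measure 1 vs Measure 3 — 19–2, Measure 1 advances.
Round 4: Measure 1 vs Option II — 15–6, Measure 1 advances.
Round 5: Measure 1 vs Proposal Blue — 13–8, Measure 1 advances.
The agenda winner is Measure 1.

Measure 1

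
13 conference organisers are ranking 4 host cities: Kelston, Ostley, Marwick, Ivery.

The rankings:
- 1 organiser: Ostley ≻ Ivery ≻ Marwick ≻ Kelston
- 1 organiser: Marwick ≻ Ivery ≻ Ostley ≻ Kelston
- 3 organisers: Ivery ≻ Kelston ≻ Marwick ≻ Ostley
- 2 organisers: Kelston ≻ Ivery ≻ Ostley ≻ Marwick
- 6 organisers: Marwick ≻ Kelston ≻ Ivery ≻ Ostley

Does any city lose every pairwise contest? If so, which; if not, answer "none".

Pairwise majorities:
Kelston vs Ostley: 3+2+6 = 11 for Kelston, 2 for Ostley — Kelston by 11–2.
Kelston vs Marwick: Marwick, 8–5.
Kelston–Ivery: Kelston 8–5.
Ostley vs Marwick: Marwick wins 10–3.
Ostley vs Ivery: Ivery, 12–1.
Marwick vs Ivery: Marwick preferred on 1+6 = 7 ballots; Marwick wins 7–6.
Ostley loses to every other city — it is the Condorcet loser.

Ostley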